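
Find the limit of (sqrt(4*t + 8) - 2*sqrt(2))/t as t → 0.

Substitution gives 0/0. Multiply numerator and denominator by the conjugate √(8 + 4t) + √8.
The numerator becomes (8 + 4t) − 8 = 4t, so the expression simplifies to 4/(√(8 + 4t) + √8).
Letting t → 0 gives 4/(2√8) = √(2)/2.

√(2)/2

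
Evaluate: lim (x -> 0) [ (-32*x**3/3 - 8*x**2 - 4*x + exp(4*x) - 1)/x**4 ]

Direct substitution gives 0/0.
Apply L'Hôpital: lim (-32*x^2 - 16*x + 4*e^(4*x) - 4)/(4*x^3), still 0/0.
Apply L'Hôpital: lim (-64*x + 16*e^(4*x) - 16)/(12*x^2), still 0/0.
Apply L'Hôpital: lim (64*e^(4*x) - 64)/(24*x), still 0/0.
After 4 applications of L'Hôpital's rule the quotient is (256*e^(4*x))/(24); substituting x = 0 gives 32/3.

32/3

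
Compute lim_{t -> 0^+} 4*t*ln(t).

This is a 0·(−∞) form. Rewrite as 4·ln(t) / t^(−1) and apply L'Hôpital:
the derivative quotient is 4·(1/t) / (−1·t^(−2)) = (-4/1)·t^1 → 0.

0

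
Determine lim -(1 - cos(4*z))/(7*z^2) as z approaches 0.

-8/7

Substitution gives 0/0.
Use (1 − cos u)/u² → 1/2 with u = 4z: the limit is 4²/(2·(-7)) = -8/7.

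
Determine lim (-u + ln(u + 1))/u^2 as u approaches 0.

-1/2

Direct substitution gives 0/0.
Apply L'Hôpital: lim (-1 + 1/(u + 1))/(2*u), still 0/0.
After 2 applications of L'Hôpital's rule the quotient is (-1/(u + 1)^2)/(2); substituting u = 0 gives -1/2.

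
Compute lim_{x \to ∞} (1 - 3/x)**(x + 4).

The base → 1 and the exponent → ∞: a 1^∞ form.
Take logarithms: (x + 4)·ln(1 - 3/x). Since ln(1+u) ~ u for small u, this behaves like (x)·(-3/x) → -3.
So the limit is e^(-3).

e^(-3)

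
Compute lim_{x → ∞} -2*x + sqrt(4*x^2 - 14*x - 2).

-7/2

An ∞ − ∞ form. Rationalising with the conjugate, the difference becomes (-14x - 2) / (√(4*x^2 - 14*x - 2) + 2x).
For large x the denominator behaves like 2·2x, so the quotient tends to -14/4 = -7/2.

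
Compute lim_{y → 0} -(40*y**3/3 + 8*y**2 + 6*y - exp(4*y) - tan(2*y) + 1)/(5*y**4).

Substitution gives 0/0; apply L'Hôpital's rule 4 times.
After differentiating numerator and denominator 4 times the quotient is (-256*e^(4*y) - 384*tan(2*y)^5 - 640*tan(2*y)^3 - 256*tan(2*y))/(-120); at y = 0 this is 32/15.

32/15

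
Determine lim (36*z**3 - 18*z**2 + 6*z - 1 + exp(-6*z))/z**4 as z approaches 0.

Direct substitution gives 0/0.
Apply L'Hôpital: lim (108*z^2 - 36*z + 6 - 6*e^(-6*z))/(4*z^3), still 0/0.
Apply L'Hôpital: lim (216*z - 36 + 36*e^(-6*z))/(12*z^2), still 0/0.
Apply L'Hôpital: lim (216 - 216*e^(-6*z))/(24*z), still 0/0.
After 4 applications of L'Hôpital's rule the quotient is (1296*e^(-6*z))/(24); substituting z = 0 gives 54.

54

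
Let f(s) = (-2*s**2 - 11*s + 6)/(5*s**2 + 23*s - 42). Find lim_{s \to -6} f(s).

-13/37

At s = -6 both the top and bottom vanish — a removable singularity. Factoring out (s + 6) from each leaves (1 - 2*s)/(5*s - 7), which at s = -6 equals -13/37.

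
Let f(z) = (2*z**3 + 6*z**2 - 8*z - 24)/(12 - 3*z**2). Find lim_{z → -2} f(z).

Since z = -2 makes numerator and denominator zero, (z + 2) divides both.
Cancelling it gives (2*z^2 + 2*z - 12)/(6 - 3*z); now plug in z = -2 to get -2/3.

-2/3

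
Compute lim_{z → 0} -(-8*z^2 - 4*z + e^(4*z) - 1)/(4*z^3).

Direct substitution gives 0/0.
Apply L'Hôpital: lim (-16*z + 4*e^(4*z) - 4)/(-12*z^2), still 0/0.
Apply L'Hôpital: lim (16*e^(4*z) - 16)/(-24*z), still 0/0.
After 3 applications of L'Hôpital's rule the quotient is (64*e^(4*z))/(-24); substituting z = 0 gives -8/3.

-8/3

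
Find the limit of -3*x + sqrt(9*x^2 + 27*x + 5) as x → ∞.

9/2

An ∞ − ∞ form. Rationalising with the conjugate, the difference becomes (27x + 5) / (√(9*x^2 + 27*x + 5) + 3x).
For large x the denominator behaves like 2·3x, so the quotient tends to 27/6 = 9/2.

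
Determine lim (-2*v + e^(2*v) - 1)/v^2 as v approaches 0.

Direct substitution gives 0/0.
Apply L'Hôpital: lim (2*e^(2*v) - 2)/(2*v), still 0/0.
After 2 applications of L'Hôpital's rule the quotient is (4*e^(2*v))/(2); substituting v = 0 gives 2.

2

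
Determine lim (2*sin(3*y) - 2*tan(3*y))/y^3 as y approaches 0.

-27

Substitution gives 0/0; apply L'Hôpital's rule 3 times.
After differentiating numerator and denominator 3 times the quotient is (-54*cos(3*y) - 324*tan(3*y)^4 - 432*tan(3*y)^2 - 108)/(6); at y = 0 this is -27.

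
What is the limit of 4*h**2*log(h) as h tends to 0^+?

This is a 0·(−∞) form. Rewrite as 4·ln(h) / h^(−2) and apply L'Hôpital:
the derivative quotient is 4·(1/h) / (−2·h^(−3)) = (-4/2)·h^2 → 0.

0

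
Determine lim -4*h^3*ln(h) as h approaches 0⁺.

0

This is a 0·(−∞) form. Rewrite as -4·ln(h) / h^(−3) and apply L'Hôpital:
the derivative quotient is -4·(1/h) / (−3·h^(−4)) = (4/3)·h^3 → 0.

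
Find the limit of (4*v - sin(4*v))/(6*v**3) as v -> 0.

Direct substitution gives 0/0.
Apply L'Hôpital: lim (4 - 4*cos(4*v))/(18*v^2), still 0/0.
Apply L'Hôpital: lim (16*sin(4*v))/(36*v), still 0/0.
After 3 applications of L'Hôpital's rule the quotient is (64*cos(4*v))/(36); substituting v = 0 gives 16/9.

16/9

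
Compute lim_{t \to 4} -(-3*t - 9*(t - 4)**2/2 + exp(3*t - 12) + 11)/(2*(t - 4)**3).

Direct substitution gives 0/0.
Apply L'Hôpital: lim (-9*t + 3*e^(3*t - 12) + 33)/(-6*(t - 4)^2), still 0/0.
Apply L'Hôpital: lim (9*e^(3*t - 12) - 9)/(48 - 12*t), still 0/0.
After 3 applications of L'Hôpital's rule the quotient is (27*e^(3*t - 12))/(-12); substituting t = 4 gives -9/4.

-9/4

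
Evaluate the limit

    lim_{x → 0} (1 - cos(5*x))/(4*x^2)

25/8

Substitution gives 0/0.
Use (1 − cos u)/u² → 1/2 with u = 5x: the limit is 5²/(2·4) = 25/8.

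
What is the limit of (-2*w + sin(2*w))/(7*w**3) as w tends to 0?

-4/21

Direct substitution gives 0/0.
Apply L'Hôpital: lim (2*cos(2*w) - 2)/(21*w^2), still 0/0.
Apply L'Hôpital: lim (-4*sin(2*w))/(42*w), still 0/0.
After 3 applications of L'Hôpital's rule the quotient is (-8*cos(2*w))/(42); substituting w = 0 gives -4/21.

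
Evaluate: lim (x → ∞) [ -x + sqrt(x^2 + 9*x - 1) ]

An ∞ − ∞ form. Rationalising with the conjugate, the difference becomes (9x - 1) / (√(x^2 + 9*x - 1) + x).
For large x the denominator behaves like 2·x, so the quotient tends to 9/2 = 9/2.

9/2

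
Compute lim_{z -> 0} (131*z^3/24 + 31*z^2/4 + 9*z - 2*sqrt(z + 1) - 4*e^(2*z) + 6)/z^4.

-497/192

Substitution gives 0/0; apply L'Hôpital's rule 4 times.
After differentiating numerator and denominator 4 times the quotient is (-64*e^(2*z) + 15/(8*(z + 1)^(7/2)))/(24); at z = 0 this is -497/192.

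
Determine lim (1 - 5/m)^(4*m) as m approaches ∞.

e^(-20)

Let L be the limit and take ln: ln L = lim (4m)·ln(1 - 5/m) = lim (4m)·(-5/m + O(1/m²)) = -20.
Hence L = e^(-20).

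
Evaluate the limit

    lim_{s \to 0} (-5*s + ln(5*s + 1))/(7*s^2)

-25/14

Direct substitution gives 0/0.
Apply L'Hôpital: lim (-5 + 5/(5*s + 1))/(14*s), still 0/0.
After 2 applications of L'Hôpital's rule the quotient is (-25/(5*s + 1)^2)/(14); substituting s = 0 gives -25/14.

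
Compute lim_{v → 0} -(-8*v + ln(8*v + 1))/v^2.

Direct substitution gives 0/0.
Apply L'Hôpital: lim (-8 + 8/(8*v + 1))/(-2*v), still 0/0.
After 2 applications of L'Hôpital's rule the quotient is (-64/(8*v + 1)^2)/(-2); substituting v = 0 gives 32.

32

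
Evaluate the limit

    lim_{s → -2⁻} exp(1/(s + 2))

As s → -2⁻, 1/(s + 2) → −∞, so e^(1/(s + 2)) → 0.

0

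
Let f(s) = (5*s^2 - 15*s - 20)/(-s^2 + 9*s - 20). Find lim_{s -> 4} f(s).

Direct substitution gives 0/0, so factor. Both numerator and denominator have (s - 4) as a factor.
After cancelling, the expression reduces to (5*s + 5)/(5 - s).
Substituting s = 4 gives 25.

25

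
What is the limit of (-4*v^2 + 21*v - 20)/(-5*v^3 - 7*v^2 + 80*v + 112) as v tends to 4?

11/216

Direct substitution gives 0/0, so factor. Both numerator and denominator have (v - 4) as a factor.
After cancelling, the expression reduces to (5 - 4*v)/(-5*v^2 - 27*v - 28).
Substituting v = 4 gives 11/216.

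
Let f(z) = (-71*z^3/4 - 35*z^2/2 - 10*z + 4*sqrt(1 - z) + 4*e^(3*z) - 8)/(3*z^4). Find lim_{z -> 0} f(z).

427/96

Substitution gives 0/0 (the numerator vanishes to order 4).
Expand each term to order z^4: the coefficient of z^4 in 4·e^(3z) is 27/2 and in 4·√(1 - z) is -5/32.
Lower-order terms cancel with the polynomial part, so the numerator is (427/32)·z^4 + o(z^4), and the limit is (427/32)/(3) = 427/96.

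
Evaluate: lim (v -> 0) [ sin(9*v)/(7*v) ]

9/7

Substitution gives 0/0.
Write it as (9/7)·sin(9v)/(9v); since sin(u)/u → 1, the limit is 9/7.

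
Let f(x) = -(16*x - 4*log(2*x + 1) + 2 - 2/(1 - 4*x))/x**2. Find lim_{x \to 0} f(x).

24

Substitution gives 0/0; apply L'Hôpital's rule 2 times.
After differentiating numerator and denominator 2 times the quotient is (64/(4*x - 1)^3 + 16/(2*x + 1)^2)/(-2); at x = 0 this is 24.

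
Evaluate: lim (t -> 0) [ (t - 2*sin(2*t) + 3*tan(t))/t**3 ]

Substitution gives 0/0 (the numerator vanishes to order 3).
Expand each term to order t^3: the coefficient of t^3 in -2·sin(2t) is 8/3 and in 3·tan(t) is 1.
Lower-order terms cancel with the polynomial part, so the numerator is (11/3)·t^3 + o(t^3), and the limit is (11/3)/(1) = 11/3.

11/3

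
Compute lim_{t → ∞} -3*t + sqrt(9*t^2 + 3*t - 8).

1/2

This has the form ∞ − ∞. Multiply and divide by the conjugate √(9*t^2 + 3*t - 8) + 3t.
That gives (3t - 8) / (√(9*t^2 + 3*t - 8) + 3t).
Divide numerator and denominator by t: the limit is 3/(2·3) = 1/2.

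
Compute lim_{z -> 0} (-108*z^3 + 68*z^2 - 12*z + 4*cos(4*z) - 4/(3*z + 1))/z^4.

Substitution gives 0/0 (the numerator vanishes to order 4).
Expand each term to order z^4: the coefficient of z^4 in 4·cos(4z) is 128/3 and in -4·1/(1 + 3z) is -324.
Lower-order terms cancel with the polynomial part, so the numerator is (-844/3)·z^4 + o(z^4), and the limit is (-844/3)/(1) = -844/3.

-844/3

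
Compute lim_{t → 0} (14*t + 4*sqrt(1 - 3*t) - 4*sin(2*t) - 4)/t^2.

-9/2

Substitution gives 0/0 (the numerator vanishes to order 2).
Expand each term to order t^2: the coefficient of t^2 in 4·√(1 - 3t) is -9/2 and in -4·sin(2t) is 0.
Lower-order terms cancel with the polynomial part, so the numerator is (-9/2)·t^2 + o(t^2), and the limit is (-9/2)/(1) = -9/2.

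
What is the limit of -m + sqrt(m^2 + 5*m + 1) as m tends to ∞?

This has the form ∞ − ∞. Multiply and divide by the conjugate √(m^2 + 5*m + 1) + m.
That gives (5m + 1) / (√(m^2 + 5*m + 1) + m).
Divide numerator and denominator by m: the limit is 5/(2·1) = 5/2.

5/2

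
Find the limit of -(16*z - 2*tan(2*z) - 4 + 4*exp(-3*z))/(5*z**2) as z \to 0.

-18/5

Substitution gives 0/0; apply L'Hôpital's rule 2 times.
After differentiating numerator and denominator 2 times the quotient is (-16*tan(2*z)/cos(2*z)^2 + 36*e^(-3*z))/(-10); at z = 0 this is -18/5.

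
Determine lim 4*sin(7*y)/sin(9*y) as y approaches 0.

28/9

Substitution gives 0/0.
Divide numerator and denominator by y: sin(7y)/y → 7 and sin(9y)/y → 9, so the limit is 4·7/9 = 28/9.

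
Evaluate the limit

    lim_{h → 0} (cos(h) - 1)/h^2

Direct substitution gives 0/0.
Apply L'Hôpital: lim (-sin(h))/(2*h), still 0/0.
After 2 applications of L'Hôpital's rule the quotient is (-cos(h))/(2); substituting h = 0 gives -1/2.

-1/2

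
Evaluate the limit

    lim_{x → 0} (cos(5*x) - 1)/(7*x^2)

Direct substitution gives 0/0.
Apply L'Hôpital: lim (-5*sin(5*x))/(14*x), still 0/0.
After 2 applications of L'Hôpital's rule the quotient is (-25*cos(5*x))/(14); substituting x = 0 gives -25/14.

-25/14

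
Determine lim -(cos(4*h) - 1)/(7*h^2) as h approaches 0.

8/7

Direct substitution gives 0/0.
Apply L'Hôpital: lim (-4*sin(4*h))/(-14*h), still 0/0.
After 2 applications of L'Hôpital's rule the quotient is (-16*cos(4*h))/(-14); substituting h = 0 gives 8/7.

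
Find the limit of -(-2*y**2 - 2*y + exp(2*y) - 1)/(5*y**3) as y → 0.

-4/15

Direct substitution gives 0/0.
Apply L'Hôpital: lim (-4*y + 2*e^(2*y) - 2)/(-15*y^2), still 0/0.
Apply L'Hôpital: lim (4*e^(2*y) - 4)/(-30*y), still 0/0.
After 3 applications of L'Hôpital's rule the quotient is (8*e^(2*y))/(-30); substituting y = 0 gives -4/15.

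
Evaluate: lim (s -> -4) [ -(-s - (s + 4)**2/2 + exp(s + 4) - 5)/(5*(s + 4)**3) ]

Direct substitution gives 0/0.
Apply L'Hôpital: lim (-s + e^(s + 4) - 5)/(-15*(s + 4)^2), still 0/0.
Apply L'Hôpital: lim (e^(s + 4) - 1)/(-30*s - 120), still 0/0.
After 3 applications of L'Hôpital's rule the quotient is (e^(s + 4))/(-30); substituting s = -4 gives -1/30.

-1/30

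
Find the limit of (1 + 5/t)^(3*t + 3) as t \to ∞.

Let L be the limit and take ln: ln L = lim (3t + 3)·ln(1 + 5/t) = lim (3t + 3)·(5/t + O(1/t²)) = 15.
Hence L = e^(15).

e^(15)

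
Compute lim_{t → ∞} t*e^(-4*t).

Write as t^1/e^{4t}, an ∞/∞ form.
Exponential growth dominates any polynomial, so repeated L'Hôpital (or the standard result) gives 0.

0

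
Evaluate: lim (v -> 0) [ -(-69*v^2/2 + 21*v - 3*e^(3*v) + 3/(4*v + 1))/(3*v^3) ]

137/2

Substitution gives 0/0; apply L'Hôpital's rule 3 times.
After differentiating numerator and denominator 3 times the quotient is (-81*e^(3*v) - 1152/(4*v + 1)^4)/(-18); at v = 0 this is 137/2.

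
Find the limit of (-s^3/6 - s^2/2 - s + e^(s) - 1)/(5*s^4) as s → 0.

Direct substitution gives 0/0.
Apply L'Hôpital: lim (-s^2/2 - s + e^(s) - 1)/(20*s^3), still 0/0.
Apply L'Hôpital: lim (-s + e^(s) - 1)/(60*s^2), still 0/0.
Apply L'Hôpital: lim (e^(s) - 1)/(120*s), still 0/0.
After 4 applications of L'Hôpital's rule the quotient is (e^(s))/(120); substituting s = 0 gives 1/120.

1/120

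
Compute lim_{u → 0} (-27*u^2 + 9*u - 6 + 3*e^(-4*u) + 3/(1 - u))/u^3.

Substitution gives 0/0; apply L'Hôpital's rule 3 times.
After differentiating numerator and denominator 3 times the quotient is (-192*e^(-4*u) + 18/(u - 1)^4)/(6); at u = 0 this is -29.

-29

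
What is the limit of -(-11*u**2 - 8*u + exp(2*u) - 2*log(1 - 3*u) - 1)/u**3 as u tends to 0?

-58/3

Substitution gives 0/0 (the numerator vanishes to order 3).
Expand each term to order u^3: the coefficient of u^3 in e^(2u) is 4/3 and in -2·ln(1 - 3u) is 18.
Lower-order terms cancel with the polynomial part, so the numerator is (58/3)·u^3 + o(u^3), and the limit is (58/3)/(-1) = -58/3.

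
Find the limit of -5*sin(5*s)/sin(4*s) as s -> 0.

-25/4

Substitution gives 0/0.
Divide numerator and denominator by s: sin(5s)/s → 5 and sin(4s)/s → 4, so the limit is -5·5/4 = -25/4.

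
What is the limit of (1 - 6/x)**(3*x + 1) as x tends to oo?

Let L be the limit and take ln: ln L = lim (3x + 1)·ln(1 - 6/x) = lim (3x + 1)·(-6/x + O(1/x²)) = -18.
Hence L = e^(-18).

e^(-18)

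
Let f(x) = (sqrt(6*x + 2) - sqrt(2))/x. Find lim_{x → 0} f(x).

A 0/0 form; rationalise with √(2 + 6x) + √2. This collapses the numerator to 6x, leaving 6/(√(2 + 6x) + √2) → 6/(2√2) = 3*√(2)/2.

3*√(2)/2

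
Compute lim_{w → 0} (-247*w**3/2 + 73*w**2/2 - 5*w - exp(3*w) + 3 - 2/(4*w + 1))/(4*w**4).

Substitution gives 0/0; apply L'Hôpital's rule 4 times.
After differentiating numerator and denominator 4 times the quotient is (-81*e^(3*w) - 12288/(4*w + 1)^5)/(96); at w = 0 this is -4123/32.

-4123/32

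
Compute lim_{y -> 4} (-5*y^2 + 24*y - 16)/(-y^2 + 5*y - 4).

16/3

At y = 4 both the top and bottom vanish — a removable singularity. Factoring out (y - 4) from each leaves (4 - 5*y)/(1 - y), which at y = 4 equals 16/3.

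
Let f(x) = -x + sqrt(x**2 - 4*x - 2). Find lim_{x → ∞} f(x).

-2

An ∞ − ∞ form. Rationalising with the conjugate, the difference becomes (-4x - 2) / (√(x^2 - 4*x - 2) + x).
For large x the denominator behaves like 2·x, so the quotient tends to -4/2 = -2.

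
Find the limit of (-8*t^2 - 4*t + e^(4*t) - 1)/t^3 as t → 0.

Direct substitution gives 0/0.
Apply L'Hôpital: lim (-16*t + 4*e^(4*t) - 4)/(3*t^2), still 0/0.
Apply L'Hôpital: lim (16*e^(4*t) - 16)/(6*t), still 0/0.
After 3 applications of L'Hôpital's rule the quotient is (64*e^(4*t))/(6); substituting t = 0 gives 32/3.

32/3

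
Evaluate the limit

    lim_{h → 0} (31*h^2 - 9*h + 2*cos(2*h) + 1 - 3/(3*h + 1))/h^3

81

Substitution gives 0/0; apply L'Hôpital's rule 3 times.
After differentiating numerator and denominator 3 times the quotient is (16*sin(2*h) + 486/(3*h + 1)^4)/(6); at h = 0 this is 81.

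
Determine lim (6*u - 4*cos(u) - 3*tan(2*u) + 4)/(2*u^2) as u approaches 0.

1

Substitution gives 0/0; apply L'Hôpital's rule 2 times.
After differentiating numerator and denominator 2 times the quotient is (4*cos(u) - 24*tan(2*u)/cos(2*u)^2)/(4); at u = 0 this is 1.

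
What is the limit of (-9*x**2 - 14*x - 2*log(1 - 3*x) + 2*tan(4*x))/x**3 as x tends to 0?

182/3

Substitution gives 0/0 (the numerator vanishes to order 3).
Expand each term to order x^3: the coefficient of x^3 in -2·ln(1 - 3x) is 18 and in 2·tan(4x) is 128/3.
Lower-order terms cancel with the polynomial part, so the numerator is (182/3)·x^3 + o(x^3), and the limit is (182/3)/(1) = 182/3.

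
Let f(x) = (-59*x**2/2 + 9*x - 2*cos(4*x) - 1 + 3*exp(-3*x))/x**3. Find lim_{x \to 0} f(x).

Substitution gives 0/0; apply L'Hôpital's rule 3 times.
After differentiating numerator and denominator 3 times the quotient is (-128*sin(4*x) - 81*e^(-3*x))/(6); at x = 0 this is -27/2.

-27/2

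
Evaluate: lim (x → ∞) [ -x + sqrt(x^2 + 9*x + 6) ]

9/2

This has the form ∞ − ∞. Multiply and divide by the conjugate √(x^2 + 9*x + 6) + x.
That gives (9x + 6) / (√(x^2 + 9*x + 6) + x).
Divide numerator and denominator by x: the limit is 9/(2·1) = 9/2.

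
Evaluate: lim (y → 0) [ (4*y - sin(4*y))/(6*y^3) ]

16/9

Direct substitution gives 0/0.
Apply L'Hôpital: lim (4 - 4*cos(4*y))/(18*y^2), still 0/0.
Apply L'Hôpital: lim (16*sin(4*y))/(36*y), still 0/0.
After 3 applications of L'Hôpital's rule the quotient is (64*cos(4*y))/(36); substituting y = 0 gives 16/9.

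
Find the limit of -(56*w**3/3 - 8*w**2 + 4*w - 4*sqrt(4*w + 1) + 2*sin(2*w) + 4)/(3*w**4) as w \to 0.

-40/3

Substitution gives 0/0 (the numerator vanishes to order 4).
Expand each term to order w^4: the coefficient of w^4 in 2·sin(2w) is 0 and in -4·√(1 + 4w) is 40.
Lower-order terms cancel with the polynomial part, so the numerator is (40)·w^4 + o(w^4), and the limit is (40)/(-3) = -40/3.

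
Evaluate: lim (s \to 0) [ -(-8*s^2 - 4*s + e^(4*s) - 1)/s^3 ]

-32/3

Direct substitution gives 0/0.
Apply L'Hôpital: lim (-16*s + 4*e^(4*s) - 4)/(-3*s^2), still 0/0.
Apply L'Hôpital: lim (16*e^(4*s) - 16)/(-6*s), still 0/0.
After 3 applications of L'Hôpital's rule the quotient is (64*e^(4*s))/(-6); substituting s = 0 gives -32/3.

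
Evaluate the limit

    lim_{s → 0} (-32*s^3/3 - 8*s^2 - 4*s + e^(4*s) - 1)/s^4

Direct substitution gives 0/0.
Apply L'Hôpital: lim (-32*s^2 - 16*s + 4*e^(4*s) - 4)/(4*s^3), still 0/0.
Apply L'Hôpital: lim (-64*s + 16*e^(4*s) - 16)/(12*s^2), still 0/0.
Apply L'Hôpital: lim (64*e^(4*s) - 64)/(24*s), still 0/0.
After 4 applications of L'Hôpital's rule the quotient is (256*e^(4*s))/(24); substituting s = 0 gives 32/3.

32/3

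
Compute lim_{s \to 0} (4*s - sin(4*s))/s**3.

Direct substitution gives 0/0.
Apply L'Hôpital: lim (4 - 4*cos(4*s))/(3*s^2), still 0/0.
Apply L'Hôpital: lim (16*sin(4*s))/(6*s), still 0/0.
After 3 applications of L'Hôpital's rule the quotient is (64*cos(4*s))/(6); substituting s = 0 gives 32/3.

32/3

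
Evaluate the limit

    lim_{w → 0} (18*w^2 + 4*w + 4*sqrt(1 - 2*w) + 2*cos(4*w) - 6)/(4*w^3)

-1/2

Substitution gives 0/0 (the numerator vanishes to order 3).
Expand each term to order w^3: the coefficient of w^3 in 2·cos(4w) is 0 and in 4·√(1 - 2w) is -2.
Lower-order terms cancel with the polynomial part, so the numerator is (-2)·w^3 + o(w^3), and the limit is (-2)/(4) = -1/2.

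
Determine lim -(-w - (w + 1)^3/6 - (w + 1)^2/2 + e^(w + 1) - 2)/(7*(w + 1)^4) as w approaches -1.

Direct substitution gives 0/0.
Apply L'Hôpital: lim (-w - (w + 1)^2/2 + e^(w + 1) - 2)/(-28*(w + 1)^3), still 0/0.
Apply L'Hôpital: lim (-w + e^(w + 1) - 2)/(-84*(w + 1)^2), still 0/0.
Apply L'Hôpital: lim (e^(w + 1) - 1)/(-168*w - 168), still 0/0.
After 4 applications of L'Hôpital's rule the quotient is (e^(w + 1))/(-168); substituting w = -1 gives -1/168.

-1/168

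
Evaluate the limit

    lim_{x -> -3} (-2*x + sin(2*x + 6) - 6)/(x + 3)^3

-4/3

Direct substitution gives 0/0.
Apply L'Hôpital: lim (2*cos(2*x + 6) - 2)/(3*(x + 3)^2), still 0/0.
Apply L'Hôpital: lim (-4*sin(2*x + 6))/(6*x + 18), still 0/0.
After 3 applications of L'Hôpital's rule the quotient is (-8*cos(2*x + 6))/(6); substituting x = -3 gives -4/3.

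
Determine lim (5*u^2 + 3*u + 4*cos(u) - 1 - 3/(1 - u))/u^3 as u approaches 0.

Substitution gives 0/0; apply L'Hôpital's rule 3 times.
After differentiating numerator and denominator 3 times the quotient is (4*sin(u) - 18/(u - 1)^4)/(6); at u = 0 this is -3.

-3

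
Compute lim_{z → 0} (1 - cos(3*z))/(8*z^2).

9/16

Substitution gives 0/0.
Use (1 − cos u)/u² → 1/2 with u = 3z: the limit is 3²/(2·8) = 9/16.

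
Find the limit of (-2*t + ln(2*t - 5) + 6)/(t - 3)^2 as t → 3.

Direct substitution gives 0/0.
Apply L'Hôpital: lim (-2 + 2/(2*t - 5))/(2*t - 6), still 0/0.
After 2 applications of L'Hôpital's rule the quotient is (-4/(2*t - 5)^2)/(2); substituting t = 3 gives -2.

-2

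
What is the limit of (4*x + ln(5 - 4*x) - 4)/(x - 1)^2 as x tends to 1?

-8

Direct substitution gives 0/0.
Apply L'Hôpital: lim (4 - 4/(5 - 4*x))/(2*x - 2), still 0/0.
After 2 applications of L'Hôpital's rule the quotient is (-16/(5 - 4*x)^2)/(2); substituting x = 1 gives -8.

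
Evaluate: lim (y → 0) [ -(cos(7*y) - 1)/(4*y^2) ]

Direct substitution gives 0/0.
Apply L'Hôpital: lim (-7*sin(7*y))/(-8*y), still 0/0.
After 2 applications of L'Hôpital's rule the quotient is (-49*cos(7*y))/(-8); substituting y = 0 gives 49/8.

49/8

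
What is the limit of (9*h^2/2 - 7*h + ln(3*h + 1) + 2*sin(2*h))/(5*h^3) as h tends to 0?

19/15

Substitution gives 0/0 (the numerator vanishes to order 3).
Expand each term to order h^3: the coefficient of h^3 in 2·sin(2h) is -8/3 and in ln(1 + 3h) is 9.
Lower-order terms cancel with the polynomial part, so the numerator is (19/3)·h^3 + o(h^3), and the limit is (19/3)/(5) = 19/15.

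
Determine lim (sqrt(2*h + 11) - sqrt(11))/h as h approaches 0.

√(11)/11

Substitution gives 0/0. Multiply numerator and denominator by the conjugate √(11 + 2h) + √11.
The numerator becomes (11 + 2h) − 11 = 2h, so the expression simplifies to 2/(√(11 + 2h) + √11).
Letting h → 0 gives 2/(2√11) = √(11)/11.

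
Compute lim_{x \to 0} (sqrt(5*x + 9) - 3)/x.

5/6

A 0/0 form; rationalise with √(9 + 5x) + √9. This collapses the numerator to 5x, leaving 5/(√(9 + 5x) + √9) → 5/(2√9) = 5/6.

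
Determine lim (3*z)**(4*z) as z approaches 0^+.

Base → 0⁺ and exponent → 0⁺: a 0^0 form.
Take logs: 4z·ln(3z). This is 0·(−∞); rewriting as ln(3z)/(1/(4z)) and applying L'Hôpital gives 0.
Hence the limit is e^0 = 1.

1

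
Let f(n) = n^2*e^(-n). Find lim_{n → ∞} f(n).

0

Write as n^2/e^{1n}, an ∞/∞ form.
Exponential growth dominates any polynomial, so repeated L'Hôpital (or the standard result) gives 0.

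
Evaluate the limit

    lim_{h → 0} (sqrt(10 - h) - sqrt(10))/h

A 0/0 form; rationalise with √(10 - h) + √10. This collapses the numerator to -h, leaving -1/(√(10 - h) + √10) → -1/(2√10) = -√(10)/20.

-√(10)/20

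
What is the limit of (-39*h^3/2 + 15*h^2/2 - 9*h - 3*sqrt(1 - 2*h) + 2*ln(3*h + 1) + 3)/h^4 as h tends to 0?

-309/8

Substitution gives 0/0; apply L'Hôpital's rule 4 times.
After differentiating numerator and denominator 4 times the quotient is (-972/(3*h + 1)^4 + 45/(1 - 2*h)^(7/2))/(24); at h = 0 this is -309/8.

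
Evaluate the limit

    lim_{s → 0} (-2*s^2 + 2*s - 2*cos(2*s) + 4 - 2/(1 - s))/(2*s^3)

-1

Substitution gives 0/0; apply L'Hôpital's rule 3 times.
After differentiating numerator and denominator 3 times the quotient is (-16*sin(2*s) - 12/(s - 1)^4)/(12); at s = 0 this is -1.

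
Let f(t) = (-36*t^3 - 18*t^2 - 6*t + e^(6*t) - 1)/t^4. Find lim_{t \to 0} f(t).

54

Direct substitution gives 0/0.
Apply L'Hôpital: lim (-108*t^2 - 36*t + 6*e^(6*t) - 6)/(4*t^3), still 0/0.
Apply L'Hôpital: lim (-216*t + 36*e^(6*t) - 36)/(12*t^2), still 0/0.
Apply L'Hôpital: lim (216*e^(6*t) - 216)/(24*t), still 0/0.
After 4 applications of L'Hôpital's rule the quotient is (1296*e^(6*t))/(24); substituting t = 0 gives 54.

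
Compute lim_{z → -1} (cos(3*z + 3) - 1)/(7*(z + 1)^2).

-9/14

Direct substitution gives 0/0.
Apply L'Hôpital: lim (-3*sin(3*z + 3))/(14*z + 14), still 0/0.
After 2 applications of L'Hôpital's rule the quotient is (-9*cos(3*z + 3))/(14); substituting z = -1 gives -9/14.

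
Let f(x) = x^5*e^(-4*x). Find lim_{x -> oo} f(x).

0

Write as x^5/e^{4x}, an ∞/∞ form.
Exponential growth dominates any polynomial, so repeated L'Hôpital (or the standard result) gives 0.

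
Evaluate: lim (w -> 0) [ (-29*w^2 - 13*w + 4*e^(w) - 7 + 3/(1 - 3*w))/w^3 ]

245/3

Substitution gives 0/0 (the numerator vanishes to order 3).
Expand each term to order w^3: the coefficient of w^3 in 4·e^(w) is 2/3 and in 3·1/(1 - 3w) is 81.
Lower-order terms cancel with the polynomial part, so the numerator is (245/3)·w^3 + o(w^3), and the limit is (245/3)/(1) = 245/3.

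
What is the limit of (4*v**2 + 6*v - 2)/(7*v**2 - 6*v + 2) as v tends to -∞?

Numerator and denominator both have degree 2.
Dividing every term by v^2, all lower-order terms vanish and the limit is the ratio of leading coefficients, 4/(7) = 4/7.

4/7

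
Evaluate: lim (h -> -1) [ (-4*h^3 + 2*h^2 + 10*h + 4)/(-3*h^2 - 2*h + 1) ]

Direct substitution gives 0/0, so factor. Both numerator and denominator have (h + 1) as a factor.
After cancelling, the expression reduces to (-4*h^2 + 6*h + 4)/(1 - 3*h).
Substituting h = -1 gives -3/2.

-3/2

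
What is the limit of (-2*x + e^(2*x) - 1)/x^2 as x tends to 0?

2

Direct substitution gives 0/0.
Apply L'Hôpital: lim (2*e^(2*x) - 2)/(2*x), still 0/0.
After 2 applications of L'Hôpital's rule the quotient is (4*e^(2*x))/(2); substituting x = 0 gives 2.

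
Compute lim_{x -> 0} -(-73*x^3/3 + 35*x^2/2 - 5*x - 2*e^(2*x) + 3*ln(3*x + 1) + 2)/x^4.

745/12

Substitution gives 0/0; apply L'Hôpital's rule 4 times.
After differentiating numerator and denominator 4 times the quotient is (-32*e^(2*x) - 1458/(3*x + 1)^4)/(-24); at x = 0 this is 745/12.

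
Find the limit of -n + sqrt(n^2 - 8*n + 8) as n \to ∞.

This has the form ∞ − ∞. Multiply and divide by the conjugate √(n^2 - 8*n + 8) + n.
That gives (-8n + 8) / (√(n^2 - 8*n + 8) + n).
Divide numerator and denominator by n: the limit is -8/(2·1) = -4.

-4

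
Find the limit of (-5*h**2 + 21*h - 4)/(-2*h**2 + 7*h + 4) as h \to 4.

At h = 4 both the top and bottom vanish — a removable singularity. Factoring out (h - 4) from each leaves (1 - 5*h)/(-2*h - 1), which at h = 4 equals 19/9.

19/9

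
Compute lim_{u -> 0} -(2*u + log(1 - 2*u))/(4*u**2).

Direct substitution gives 0/0.
Apply L'Hôpital: lim (2 - 2/(1 - 2*u))/(-8*u), still 0/0.
After 2 applications of L'Hôpital's rule the quotient is (-4/(1 - 2*u)^2)/(-8); substituting u = 0 gives 1/2.

1/2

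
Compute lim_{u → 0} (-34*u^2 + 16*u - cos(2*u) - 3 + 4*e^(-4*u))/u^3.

-128/3

Substitution gives 0/0; apply L'Hôpital's rule 3 times.
After differentiating numerator and denominator 3 times the quotient is (-8*sin(2*u) - 256*e^(-4*u))/(6); at u = 0 this is -128/3.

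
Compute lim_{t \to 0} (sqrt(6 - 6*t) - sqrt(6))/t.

-√(6)/2

Substitution gives 0/0. Multiply numerator and denominator by the conjugate √(6 - 6t) + √6.
The numerator becomes (6 - 6t) − 6 = -6t, so the expression simplifies to -6/(√(6 - 6t) + √6).
Letting t → 0 gives -6/(2√6) = -√(6)/2.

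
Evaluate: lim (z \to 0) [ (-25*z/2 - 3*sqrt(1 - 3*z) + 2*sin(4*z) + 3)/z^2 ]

27/8

Substitution gives 0/0 (the numerator vanishes to order 2).
Expand each term to order z^2: the coefficient of z^2 in -3·√(1 - 3z) is 27/8 and in 2·sin(4z) is 0.
Lower-order terms cancel with the polynomial part, so the numerator is (27/8)·z^2 + o(z^2), and the limit is (27/8)/(1) = 27/8.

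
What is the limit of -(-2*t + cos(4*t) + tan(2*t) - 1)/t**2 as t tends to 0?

8

Substitution gives 0/0; apply L'Hôpital's rule 2 times.
After differentiating numerator and denominator 2 times the quotient is (-16*cos(4*t) + 8*tan(2*t)^3 + 8*tan(2*t))/(-2); at t = 0 this is 8.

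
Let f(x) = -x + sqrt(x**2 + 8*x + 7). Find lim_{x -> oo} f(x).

4

An ∞ − ∞ form. Rationalising with the conjugate, the difference becomes (8x + 7) / (√(x^2 + 8*x + 7) + x).
For large x the denominator behaves like 2·x, so the quotient tends to 8/2 = 4.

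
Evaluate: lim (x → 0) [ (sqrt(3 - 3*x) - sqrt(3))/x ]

-√(3)/2

Substitution gives 0/0. Multiply numerator and denominator by the conjugate √(3 - 3x) + √3.
The numerator becomes (3 - 3x) − 3 = -3x, so the expression simplifies to -3/(√(3 - 3x) + √3).
Letting x → 0 gives -3/(2√3) = -√(3)/2.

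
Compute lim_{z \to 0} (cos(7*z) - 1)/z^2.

Direct substitution gives 0/0.
Apply L'Hôpital: lim (-7*sin(7*z))/(2*z), still 0/0.
After 2 applications of L'Hôpital's rule the quotient is (-49*cos(7*z))/(2); substituting z = 0 gives -49/2.

-49/2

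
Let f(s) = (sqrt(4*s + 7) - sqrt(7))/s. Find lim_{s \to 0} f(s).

Substitution gives 0/0. Multiply numerator and denominator by the conjugate √(7 + 4s) + √7.
The numerator becomes (7 + 4s) − 7 = 4s, so the expression simplifies to 4/(√(7 + 4s) + √7).
Letting s → 0 gives 4/(2√7) = 2*√(7)/7.

2*√(7)/7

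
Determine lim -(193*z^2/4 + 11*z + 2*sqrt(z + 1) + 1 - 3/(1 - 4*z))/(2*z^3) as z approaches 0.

Substitution gives 0/0 (the numerator vanishes to order 3).
Expand each term to order z^3: the coefficient of z^3 in -3·1/(1 - 4z) is -192 and in 2·√(1 + z) is 1/8.
Lower-order terms cancel with the polynomial part, so the numerator is (-1535/8)·z^3 + o(z^3), and the limit is (-1535/8)/(-2) = 1535/16.

1535/16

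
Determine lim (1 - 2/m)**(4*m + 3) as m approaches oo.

The base → 1 and the exponent → ∞: a 1^∞ form.
Take logarithms: (4m + 3)·ln(1 - 2/m). Since ln(1+u) ~ u for small u, this behaves like (4m)·(-2/m) → -8.
So the limit is e^(-8).

e^(-8)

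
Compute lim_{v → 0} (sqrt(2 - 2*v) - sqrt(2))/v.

Substitution gives 0/0. Multiply numerator and denominator by the conjugate √(2 - 2v) + √2.
The numerator becomes (2 - 2v) − 2 = -2v, so the expression simplifies to -2/(√(2 - 2v) + √2).
Letting v → 0 gives -2/(2√2) = -√(2)/2.

-√(2)/2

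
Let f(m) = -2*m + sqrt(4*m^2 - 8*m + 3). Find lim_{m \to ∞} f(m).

This has the form ∞ − ∞. Multiply and divide by the conjugate √(4*m^2 - 8*m + 3) + 2m.
That gives (-8m + 3) / (√(4*m^2 - 8*m + 3) + 2m).
Divide numerator and denominator by m: the limit is -8/(2·2) = -2.

-2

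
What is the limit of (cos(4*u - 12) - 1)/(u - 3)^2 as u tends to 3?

-8

Direct substitution gives 0/0.
Apply L'Hôpital: lim (-4*sin(4*u - 12))/(2*u - 6), still 0/0.
After 2 applications of L'Hôpital's rule the quotient is (-16*cos(4*u - 12))/(2); substituting u = 3 gives -8.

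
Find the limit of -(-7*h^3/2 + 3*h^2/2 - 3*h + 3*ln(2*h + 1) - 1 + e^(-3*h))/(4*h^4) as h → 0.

69/32

Substitution gives 0/0 (the numerator vanishes to order 4).
Expand each term to order h^4: the coefficient of h^4 in 3·ln(1 + 2h) is -12 and in e^(-3h) is 27/8.
Lower-order terms cancel with the polynomial part, so the numerator is (-69/8)·h^4 + o(h^4), and the limit is (-69/8)/(-4) = 69/32.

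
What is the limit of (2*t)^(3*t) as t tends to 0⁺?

Base → 0⁺ and exponent → 0⁺: a 0^0 form.
Take logs: 3t·ln(2t). This is 0·(−∞); rewriting as ln(2t)/(1/(3t)) and applying L'Hôpital gives 0.
Hence the limit is e^0 = 1.

1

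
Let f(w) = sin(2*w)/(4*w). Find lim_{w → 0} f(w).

1/2

Substitution gives 0/0.
Write it as (2/4)·sin(2w)/(2w); since sin(u)/u → 1, the limit is 1/2.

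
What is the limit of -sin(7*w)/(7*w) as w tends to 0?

-1

Substitution gives 0/0.
Write it as (7/(-7))·sin(7w)/(7w); since sin(u)/u → 1, the limit is -1.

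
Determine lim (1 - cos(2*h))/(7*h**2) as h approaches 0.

Substitution gives 0/0.
Use (1 − cos u)/u² → 1/2 with u = 2h: the limit is 2²/(2·7) = 2/7.

2/7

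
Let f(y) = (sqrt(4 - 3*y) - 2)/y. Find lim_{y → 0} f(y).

Substitution gives 0/0. Multiply numerator and denominator by the conjugate √(4 - 3y) + √4.
The numerator becomes (4 - 3y) − 4 = -3y, so the expression simplifies to -3/(√(4 - 3y) + √4).
Letting y → 0 gives -3/(2√4) = -3/4.

-3/4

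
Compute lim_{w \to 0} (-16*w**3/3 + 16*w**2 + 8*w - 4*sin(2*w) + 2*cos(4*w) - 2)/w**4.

Substitution gives 0/0 (the numerator vanishes to order 4).
Expand each term to order w^4: the coefficient of w^4 in 2·cos(4w) is 64/3 and in -4·sin(2w) is 0.
Lower-order terms cancel with the polynomial part, so the numerator is (64/3)·w^4 + o(w^4), and the limit is (64/3)/(1) = 64/3.

64/3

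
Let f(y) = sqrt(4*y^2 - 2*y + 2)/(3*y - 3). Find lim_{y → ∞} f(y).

2/3

For large |y|, √(4*y^2 - 2*y + 2) ≈ √4·|y| and the denominator ≈ 3y.
Since y → +∞, |y| = y, giving √4/(3) = 2/3.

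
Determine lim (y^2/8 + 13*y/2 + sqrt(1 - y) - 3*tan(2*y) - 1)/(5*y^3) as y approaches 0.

Substitution gives 0/0; apply L'Hôpital's rule 3 times.
After differentiating numerator and denominator 3 times the quotient is (-96*tan(2*y)^2/cos(2*y)^2 - 48/cos(2*y)^4 - 3/(8*(1 - y)^(5/2)))/(30); at y = 0 this is -129/80.

-129/80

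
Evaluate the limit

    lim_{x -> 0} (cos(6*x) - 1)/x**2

-18

Direct substitution gives 0/0.
Apply L'Hôpital: lim (-6*sin(6*x))/(2*x), still 0/0.
After 2 applications of L'Hôpital's rule the quotient is (-36*cos(6*x))/(2); substituting x = 0 gives -18.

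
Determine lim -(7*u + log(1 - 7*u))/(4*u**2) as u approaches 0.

49/8

Direct substitution gives 0/0.
Apply L'Hôpital: lim (7 - 7/(1 - 7*u))/(-8*u), still 0/0.
After 2 applications of L'Hôpital's rule the quotient is (-49/(1 - 7*u)^2)/(-8); substituting u = 0 gives 49/8.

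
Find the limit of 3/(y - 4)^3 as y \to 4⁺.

As y → 4⁺, (y - 4) → 0⁺, so (y - 4)^3 → 0⁺ and 3/(y - 4)^3 → ∞.

∞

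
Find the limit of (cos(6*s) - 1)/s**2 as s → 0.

Direct substitution gives 0/0.
Apply L'Hôpital: lim (-6*sin(6*s))/(2*s), still 0/0.
After 2 applications of L'Hôpital's rule the quotient is (-36*cos(6*s))/(2); substituting s = 0 gives -18.

-18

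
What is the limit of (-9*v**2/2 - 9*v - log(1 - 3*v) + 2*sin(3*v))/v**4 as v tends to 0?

Substitution gives 0/0 (the numerator vanishes to order 4).
Expand each term to order v^4: the coefficient of v^4 in −ln(1 - 3v) is 81/4 and in 2·sin(3v) is 0.
Lower-order terms cancel with the polynomial part, so the numerator is (81/4)·v^4 + o(v^4), and the limit is (81/4)/(1) = 81/4.

81/4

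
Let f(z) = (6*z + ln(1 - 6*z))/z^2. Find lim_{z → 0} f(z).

Direct substitution gives 0/0.
Apply L'Hôpital: lim (6 - 6/(1 - 6*z))/(2*z), still 0/0.
After 2 applications of L'Hôpital's rule the quotient is (-36/(1 - 6*z)^2)/(2); substituting z = 0 gives -18.

-18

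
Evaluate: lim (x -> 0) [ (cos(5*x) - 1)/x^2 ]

Direct substitution gives 0/0.
Apply L'Hôpital: lim (-5*sin(5*x))/(2*x), still 0/0.
After 2 applications of L'Hôpital's rule the quotient is (-25*cos(5*x))/(2); substituting x = 0 gives -25/2.

-25/2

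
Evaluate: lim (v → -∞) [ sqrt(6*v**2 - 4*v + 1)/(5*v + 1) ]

-√(6)/5

For large |v|, √(6*v^2 - 4*v + 1) ≈ √6·|v| and the denominator ≈ 5v.
Since v → −∞, |v| = −v, giving −√6/(5) = -√(6)/5.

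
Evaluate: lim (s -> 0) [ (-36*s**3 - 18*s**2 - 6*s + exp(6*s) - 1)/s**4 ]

Direct substitution gives 0/0.
Apply L'Hôpital: lim (-108*s^2 - 36*s + 6*e^(6*s) - 6)/(4*s^3), still 0/0.
Apply L'Hôpital: lim (-216*s + 36*e^(6*s) - 36)/(12*s^2), still 0/0.
Apply L'Hôpital: lim (216*e^(6*s) - 216)/(24*s), still 0/0.
After 4 applications of L'Hôpital's rule the quotient is (1296*e^(6*s))/(24); substituting s = 0 gives 54.

54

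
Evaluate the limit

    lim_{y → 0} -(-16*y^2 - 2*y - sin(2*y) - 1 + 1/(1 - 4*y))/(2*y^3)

Substitution gives 0/0; apply L'Hôpital's rule 3 times.
After differentiating numerator and denominator 3 times the quotient is (8*cos(2*y) + 384/(4*y - 1)^4)/(-12); at y = 0 this is -98/3.

-98/3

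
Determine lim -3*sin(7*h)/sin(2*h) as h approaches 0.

Substitution gives 0/0.
Divide numerator and denominator by h: sin(7h)/h → 7 and sin(2h)/h → 2, so the limit is -3·7/2 = -21/2.

-21/2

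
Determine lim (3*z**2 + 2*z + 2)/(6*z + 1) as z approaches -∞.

-∞

The numerator has higher degree (2 > 1); the quotient behaves like (3/(6))·z^1 for large |z|.
As z → −∞ this diverges to -∞.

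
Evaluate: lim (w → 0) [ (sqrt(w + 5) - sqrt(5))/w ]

√(5)/10

A 0/0 form; rationalise with √(5 + w) + √5. This collapses the numerator to w, leaving 1/(√(5 + w) + √5) → 1/(2√5) = √(5)/10.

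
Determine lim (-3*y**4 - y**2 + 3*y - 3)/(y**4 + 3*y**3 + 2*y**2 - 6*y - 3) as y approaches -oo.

Numerator and denominator both have degree 4.
Dividing every term by y^4, all lower-order terms vanish and the limit is the ratio of leading coefficients, -3/(1) = -3.

-3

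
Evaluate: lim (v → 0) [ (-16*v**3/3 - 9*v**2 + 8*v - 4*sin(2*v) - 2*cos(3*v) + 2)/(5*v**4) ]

Substitution gives 0/0; apply L'Hôpital's rule 4 times.
After differentiating numerator and denominator 4 times the quotient is (-64*sin(2*v) - 162*cos(3*v))/(120); at v = 0 this is -27/20.

-27/20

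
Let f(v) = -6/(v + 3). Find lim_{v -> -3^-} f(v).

As v → -3⁻, (v + 3) → 0⁻, so (v + 3)^1 → 0⁻ and -6/(v + 3)^1 → ∞.

∞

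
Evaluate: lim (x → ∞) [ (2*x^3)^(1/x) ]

1

Base → ∞ and exponent → 0: an ∞^0 form.
Take logs: (1/x)·ln(2·x^3) = (ln 2 + 3·ln x)/x → 0.
So the limit is e^0 = 1.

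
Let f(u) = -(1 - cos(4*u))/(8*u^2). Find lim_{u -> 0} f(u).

Substitution gives 0/0.
Use (1 − cos θ)/θ² → 1/2 with θ = 4u: the limit is 4²/(2·(-8)) = -1.

-1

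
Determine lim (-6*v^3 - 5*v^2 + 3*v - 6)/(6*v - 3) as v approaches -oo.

The numerator has higher degree (3 > 1); the quotient behaves like (-6/(6))·v^2 for large |v|.
As v → −∞ this diverges to -∞.

-∞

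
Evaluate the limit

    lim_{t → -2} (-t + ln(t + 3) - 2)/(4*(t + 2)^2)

Direct substitution gives 0/0.
Apply L'Hôpital: lim (-1 + 1/(t + 3))/(8*t + 16), still 0/0.
After 2 applications of L'Hôpital's rule the quotient is (-1/(t + 3)^2)/(8); substituting t = -2 gives -1/8.

-1/8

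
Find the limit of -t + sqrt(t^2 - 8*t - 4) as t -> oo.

This has the form ∞ − ∞. Multiply and divide by the conjugate √(t^2 - 8*t - 4) + t.
That gives (-8t - 4) / (√(t^2 - 8*t - 4) + t).
Divide numerator and denominator by t: the limit is -8/(2·1) = -4.

-4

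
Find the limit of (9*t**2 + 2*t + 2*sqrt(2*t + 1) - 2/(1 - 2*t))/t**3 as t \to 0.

-15

Substitution gives 0/0 (the numerator vanishes to order 3).
Expand each term to order t^3: the coefficient of t^3 in 2·√(1 + 2t) is 1 and in -2·1/(1 - 2t) is -16.
Lower-order terms cancel with the polynomial part, so the numerator is (-15)·t^3 + o(t^3), and the limit is (-15)/(1) = -15.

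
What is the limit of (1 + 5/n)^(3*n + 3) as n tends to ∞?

Let L be the limit and take ln: ln L = lim (3n + 3)·ln(1 + 5/n) = lim (3n + 3)·(5/n + O(1/n²)) = 15.
Hence L = e^(15).

e^(15)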